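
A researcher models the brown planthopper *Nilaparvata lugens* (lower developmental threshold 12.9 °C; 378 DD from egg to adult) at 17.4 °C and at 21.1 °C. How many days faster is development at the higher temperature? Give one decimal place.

At 17.4 °C: 378 / (17.4 − 12.9) = 378 / 4.5 = 84.000 d.
At 21.1 °C: 378 / (21.1 − 12.9) = 378 / 8.2 = 46.098 d.
Difference = |84.000 − 46.098| = 37.902 ≈ 37.9 days.

37.9 days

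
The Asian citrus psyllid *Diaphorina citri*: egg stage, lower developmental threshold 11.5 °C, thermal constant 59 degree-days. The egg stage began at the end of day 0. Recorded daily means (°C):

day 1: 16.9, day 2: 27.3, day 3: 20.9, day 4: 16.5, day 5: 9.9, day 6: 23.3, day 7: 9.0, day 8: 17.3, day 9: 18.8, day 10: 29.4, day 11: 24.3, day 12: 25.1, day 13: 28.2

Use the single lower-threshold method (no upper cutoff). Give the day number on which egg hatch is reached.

Daily DD above 11.5 °C: 5.4, 15.8, 9.4, 5.0, 0.0, 11.8, 0.0, 5.8, 7.3, 17.9, 12.8, 13.6, 16.7.
Cumulative: 5.4, 21.2, 30.6, 35.6, 35.6, 47.4, 47.4, 53.2, 60.5, 78.4, 91.2, 104.8, 121.5.
The total first reaches 59 DD on day 9.

day 9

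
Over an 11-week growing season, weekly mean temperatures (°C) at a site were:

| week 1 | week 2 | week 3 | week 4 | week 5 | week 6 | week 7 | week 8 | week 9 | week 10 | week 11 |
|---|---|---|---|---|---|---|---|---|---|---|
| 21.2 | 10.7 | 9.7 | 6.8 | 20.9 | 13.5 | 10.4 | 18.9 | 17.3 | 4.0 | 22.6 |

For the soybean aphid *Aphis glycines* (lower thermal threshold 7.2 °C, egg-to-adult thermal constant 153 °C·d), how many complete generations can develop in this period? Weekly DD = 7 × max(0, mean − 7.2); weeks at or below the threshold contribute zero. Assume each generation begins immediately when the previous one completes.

Weekly DD (7 × max(0, T̄ − 7.2)): 98.0, 24.5, 17.5, 0.0, 95.9, 44.1, 22.4, 81.9, 70.7, 0.0, 107.8.
Season total = 562.8 DD.
Complete generations = ⌊562.8 / 153⌋ = 3.

3 generations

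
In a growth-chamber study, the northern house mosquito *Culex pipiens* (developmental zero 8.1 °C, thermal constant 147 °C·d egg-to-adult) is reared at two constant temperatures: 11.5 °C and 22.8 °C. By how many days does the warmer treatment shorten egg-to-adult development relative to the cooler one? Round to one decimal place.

At 11.5 °C: 147 / (11.5 − 8.1) = 147 / 3.4 = 43.235 d.
At 22.8 °C: 147 / (22.8 − 8.1) = 147 / 14.7 = 10.000 d.
Difference = |43.235 − 10.000| = 33.235 ≈ 33.2 days.

33.2 days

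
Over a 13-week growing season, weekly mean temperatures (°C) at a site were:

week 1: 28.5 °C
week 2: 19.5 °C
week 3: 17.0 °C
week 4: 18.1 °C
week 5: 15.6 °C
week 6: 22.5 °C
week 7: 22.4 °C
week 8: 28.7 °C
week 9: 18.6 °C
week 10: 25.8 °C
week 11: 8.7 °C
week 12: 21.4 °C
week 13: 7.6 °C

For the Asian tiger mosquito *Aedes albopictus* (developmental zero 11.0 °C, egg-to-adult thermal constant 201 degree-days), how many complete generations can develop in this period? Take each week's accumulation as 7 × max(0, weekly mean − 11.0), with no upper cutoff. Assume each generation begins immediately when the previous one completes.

4 generations

Weekly DD (7 × max(0, T̄ − 11.0)): 122.5, 59.5, 42.0, 49.7, 32.2, 80.5, 79.8, 123.9, 53.2, 103.6, 0.0, 72.8, 0.0.
Season total = 819.7 DD.
Complete generations = ⌊819.7 / 201⌋ = 4.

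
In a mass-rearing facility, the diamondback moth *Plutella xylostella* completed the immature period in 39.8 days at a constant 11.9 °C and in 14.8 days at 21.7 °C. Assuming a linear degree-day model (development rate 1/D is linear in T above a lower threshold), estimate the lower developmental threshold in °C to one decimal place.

6.1 °C

Under the model K = D·(T − T_b), so D₁·(T₁ − T_b) = D₂·(T₂ − T_b).
39.8·(11.9 − T_b) = 14.8·(21.7 − T_b)
T_b = (39.8·11.9 − 14.8·21.7) / (39.8 − 14.8) = 152.46 / 25.0 = 6.098 °C ≈ 6.1 °C.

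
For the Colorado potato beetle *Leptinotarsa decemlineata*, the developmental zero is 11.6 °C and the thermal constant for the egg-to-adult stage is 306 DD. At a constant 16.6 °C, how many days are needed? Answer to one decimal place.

Daily accumulation = 16.6 − 11.6 = 5.0 DD/day.
Duration = 306 / 5.0 = 61.200 ≈ 61.2 days.

61.2 days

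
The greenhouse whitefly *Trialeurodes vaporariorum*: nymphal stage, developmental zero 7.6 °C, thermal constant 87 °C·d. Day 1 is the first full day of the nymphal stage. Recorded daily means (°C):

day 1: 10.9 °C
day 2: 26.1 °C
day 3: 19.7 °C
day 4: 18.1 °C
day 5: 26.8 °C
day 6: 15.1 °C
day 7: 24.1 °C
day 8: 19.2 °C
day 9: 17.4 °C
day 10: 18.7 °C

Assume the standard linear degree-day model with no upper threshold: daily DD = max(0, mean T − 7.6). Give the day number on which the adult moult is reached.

Daily DD above 7.6 °C: 3.3, 18.5, 12.1, 10.5, 19.2, 7.5, 16.5, 11.6, 9.8, 11.1.
Cumulative: 3.3, 21.8, 33.9, 44.4, 63.6, 71.1, 87.6, 99.2, 109.0, 120.1.
The total first reaches 87 DD on day 7.

day 7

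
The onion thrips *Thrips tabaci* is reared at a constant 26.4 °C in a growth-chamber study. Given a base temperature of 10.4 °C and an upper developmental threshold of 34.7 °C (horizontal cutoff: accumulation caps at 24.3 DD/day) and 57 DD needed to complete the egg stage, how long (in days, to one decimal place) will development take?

3.6 days

Daily accumulation = 26.4 − 10.4 = 16.0 DD/day.
Duration = 57 / 16.0 = 3.563 ≈ 3.6 days.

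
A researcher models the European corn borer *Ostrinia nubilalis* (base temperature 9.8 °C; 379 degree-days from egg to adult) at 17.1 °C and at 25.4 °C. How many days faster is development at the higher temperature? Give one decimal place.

27.6 days

At 17.1 °C: 379 / (17.1 − 9.8) = 379 / 7.3 = 51.918 d.
At 25.4 °C: 379 / (25.4 − 9.8) = 379 / 15.6 = 24.295 d.
Difference = |51.918 − 24.295| = 27.623 ≈ 27.6 days.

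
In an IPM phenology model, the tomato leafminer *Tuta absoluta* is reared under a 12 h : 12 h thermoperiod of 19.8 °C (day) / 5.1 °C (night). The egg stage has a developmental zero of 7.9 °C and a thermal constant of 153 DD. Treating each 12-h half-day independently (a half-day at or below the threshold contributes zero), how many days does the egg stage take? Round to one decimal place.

Day half: max(0, 19.8 − 7.9) × 0.5 = 11.9 × 0.5 = 5.95 DD.
Night half: max(0, 5.1 − 7.9) × 0.5 = 0.0 × 0.5 = 0.00 DD.
Per 24 h: 5.95 DD/day.
Duration = 153 / 5.95 = 25.714 ≈ 25.7 days.

25.7 days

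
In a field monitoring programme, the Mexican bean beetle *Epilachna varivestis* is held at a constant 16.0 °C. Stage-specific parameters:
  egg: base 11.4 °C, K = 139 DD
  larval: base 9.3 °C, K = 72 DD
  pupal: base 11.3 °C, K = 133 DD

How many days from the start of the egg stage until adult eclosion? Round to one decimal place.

egg: 139 / (16.0 − 11.4) = 139 / 4.6 = 30.217 d.
larval: 72 / (16.0 − 9.3) = 72 / 6.7 = 10.746 d.
pupal: 133 / (16.0 − 11.3) = 133 / 4.7 = 28.298 d.
Sum = 69.262 ≈ 69.3 days.

69.3 days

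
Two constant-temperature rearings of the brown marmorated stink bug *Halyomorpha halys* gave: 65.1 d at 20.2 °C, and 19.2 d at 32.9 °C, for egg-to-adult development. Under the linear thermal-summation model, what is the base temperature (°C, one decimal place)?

14.9 °C

Equal thermal constants: D₁(T₁ − T_b) = D₂(T₂ − T_b).
65.1·(20.2 − T_b) = 19.2·(32.9 − T_b)
T_b = (65.1·20.2 − 19.2·32.9) / (65.1 − 19.2) = 683.34 / 45.9 = 14.888 °C ≈ 14.9 °C.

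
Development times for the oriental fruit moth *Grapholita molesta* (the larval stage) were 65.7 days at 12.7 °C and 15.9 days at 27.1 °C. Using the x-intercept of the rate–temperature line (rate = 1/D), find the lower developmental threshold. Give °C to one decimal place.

Linear rate model ⇒ the product D·(T − T_b) is constant across temperatures.
65.7·(12.7 − T_b) = 15.9·(27.1 − T_b)
T_b = (65.7·12.7 − 15.9·27.1) / (65.7 − 15.9) = 403.50 / 49.8 = 8.102 °C ≈ 8.1 °C.

8.1 °C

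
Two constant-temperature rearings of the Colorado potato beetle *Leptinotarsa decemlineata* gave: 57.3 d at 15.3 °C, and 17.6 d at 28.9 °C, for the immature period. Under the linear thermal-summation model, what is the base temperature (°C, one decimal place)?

9.3 °C

Linear rate model ⇒ the product D·(T − T_b) is constant across temperatures.
57.3·(15.3 − T_b) = 17.6·(28.9 − T_b)
T_b = (57.3·15.3 − 17.6·28.9) / (57.3 − 17.6) = 368.05 / 39.7 = 9.271 °C ≈ 9.3 °C.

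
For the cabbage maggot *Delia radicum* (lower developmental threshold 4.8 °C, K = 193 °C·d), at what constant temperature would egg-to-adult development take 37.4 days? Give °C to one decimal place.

Required daily accumulation = 193 / 37.4 = 5.160 DD/day.
T = T_base + 5.160 = 4.8 + 5.160 = 9.960 ≈ 10.0 °C.

10.0 °C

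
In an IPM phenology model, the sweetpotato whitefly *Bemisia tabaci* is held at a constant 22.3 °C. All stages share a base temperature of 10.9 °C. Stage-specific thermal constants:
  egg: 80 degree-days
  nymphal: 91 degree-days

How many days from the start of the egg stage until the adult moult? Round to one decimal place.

15.0 days

Daily accumulation at 22.3 °C = 22.3 − 10.9 = 11.4 DD/day.
Total K = 80 + 91 = 171 DD.
Total duration = 171 / 11.4 = 15.000 ≈ 15.0 days.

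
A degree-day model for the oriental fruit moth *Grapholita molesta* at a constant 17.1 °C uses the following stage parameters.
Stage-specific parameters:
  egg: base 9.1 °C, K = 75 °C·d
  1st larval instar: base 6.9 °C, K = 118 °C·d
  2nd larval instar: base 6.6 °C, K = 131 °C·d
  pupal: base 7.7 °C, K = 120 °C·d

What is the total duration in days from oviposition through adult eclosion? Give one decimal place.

46.2 days

egg: 75 / (17.1 − 9.1) = 75 / 8.0 = 9.375 d.
1st larval instar: 118 / (17.1 − 6.9) = 118 / 10.2 = 11.569 d.
2nd larval instar: 131 / (17.1 − 6.6) = 131 / 10.5 = 12.476 d.
pupal: 120 / (17.1 − 7.7) = 120 / 9.4 = 12.766 d.
Sum = 46.186 ≈ 46.2 days.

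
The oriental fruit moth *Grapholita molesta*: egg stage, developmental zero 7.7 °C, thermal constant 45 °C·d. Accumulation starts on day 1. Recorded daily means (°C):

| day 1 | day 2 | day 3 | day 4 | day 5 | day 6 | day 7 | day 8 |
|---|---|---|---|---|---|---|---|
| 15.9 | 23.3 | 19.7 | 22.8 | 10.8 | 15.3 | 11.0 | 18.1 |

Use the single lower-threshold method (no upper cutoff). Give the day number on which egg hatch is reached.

Daily DD above 7.7 °C: 8.2, 15.6, 12.0, 15.1, 3.1, 7.6, 3.3, 10.4.
Cumulative: 8.2, 23.8, 35.8, 50.9, 54.0, 61.6, 64.9, 75.3.
The total first reaches 45 DD on day 4.

day 4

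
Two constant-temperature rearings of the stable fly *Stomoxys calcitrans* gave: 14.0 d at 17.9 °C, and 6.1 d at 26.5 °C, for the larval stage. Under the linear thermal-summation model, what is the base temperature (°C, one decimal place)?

Linear rate model ⇒ the product D·(T − T_b) is constant across temperatures.
14.0·(17.9 − T_b) = 6.1·(26.5 − T_b)
T_b = (14.0·17.9 − 6.1·26.5) / (14.0 − 6.1) = 88.95 / 7.9 = 11.259 °C ≈ 11.3 °C.

11.3 °C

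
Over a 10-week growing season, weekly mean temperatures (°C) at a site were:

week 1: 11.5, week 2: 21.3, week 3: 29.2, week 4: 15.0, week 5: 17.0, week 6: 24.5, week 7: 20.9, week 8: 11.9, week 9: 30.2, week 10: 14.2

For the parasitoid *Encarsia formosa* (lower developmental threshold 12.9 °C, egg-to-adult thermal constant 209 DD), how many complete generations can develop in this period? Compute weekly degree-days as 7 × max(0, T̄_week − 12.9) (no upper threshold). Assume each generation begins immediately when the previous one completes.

2 generations

Weekly DD (7 × max(0, T̄ − 12.9)): 0.0, 58.8, 114.1, 14.7, 28.7, 81.2, 56.0, 0.0, 121.1, 9.1.
Season total = 483.7 DD.
Complete generations = ⌊483.7 / 209⌋ = 2.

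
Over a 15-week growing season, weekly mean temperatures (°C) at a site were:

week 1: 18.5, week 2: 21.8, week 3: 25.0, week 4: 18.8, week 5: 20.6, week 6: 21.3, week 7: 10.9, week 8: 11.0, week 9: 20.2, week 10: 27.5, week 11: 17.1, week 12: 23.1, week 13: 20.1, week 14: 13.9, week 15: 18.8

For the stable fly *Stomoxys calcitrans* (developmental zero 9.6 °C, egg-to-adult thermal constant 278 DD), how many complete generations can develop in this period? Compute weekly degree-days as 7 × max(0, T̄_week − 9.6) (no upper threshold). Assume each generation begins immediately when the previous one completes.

Weekly DD (7 × max(0, T̄ − 9.6)): 62.3, 85.4, 107.8, 64.4, 77.0, 81.9, 9.1, 9.8, 74.2, 125.3, 52.5, 94.5, 73.5, 30.1, 64.4.
Season total = 1012.2 DD.
Complete generations = ⌊1012.2 / 278⌋ = 3.

3 generations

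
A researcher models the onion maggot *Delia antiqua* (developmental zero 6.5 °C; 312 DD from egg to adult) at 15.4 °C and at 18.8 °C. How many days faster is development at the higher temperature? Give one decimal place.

9.7 days

At 15.4 °C: 312 / (15.4 − 6.5) = 312 / 8.9 = 35.056 d.
At 18.8 °C: 312 / (18.8 − 6.5) = 312 / 12.3 = 25.366 d.
Difference = |35.056 − 25.366| = 9.690 ≈ 9.7 days.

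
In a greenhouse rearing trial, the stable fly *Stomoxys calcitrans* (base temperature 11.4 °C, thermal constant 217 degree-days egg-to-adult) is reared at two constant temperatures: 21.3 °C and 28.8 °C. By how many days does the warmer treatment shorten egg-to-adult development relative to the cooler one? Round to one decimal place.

At 21.3 °C: 217 / (21.3 − 11.4) = 217 / 9.9 = 21.919 d.
At 28.8 °C: 217 / (28.8 − 11.4) = 217 / 17.4 = 12.471 d.
Difference = |21.919 − 12.471| = 9.448 ≈ 9.4 days.

9.4 days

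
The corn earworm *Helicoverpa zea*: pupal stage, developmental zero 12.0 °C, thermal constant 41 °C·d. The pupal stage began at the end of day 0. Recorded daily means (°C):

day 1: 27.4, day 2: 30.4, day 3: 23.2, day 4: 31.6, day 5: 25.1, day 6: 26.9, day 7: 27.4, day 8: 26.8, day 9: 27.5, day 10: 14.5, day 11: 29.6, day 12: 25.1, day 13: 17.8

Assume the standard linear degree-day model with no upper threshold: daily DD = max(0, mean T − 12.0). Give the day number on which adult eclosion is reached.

day 3

Daily DD above 12.0 °C: 15.4, 18.4, 11.2, 19.6, 13.1, 14.9, 15.4, 14.8, 15.5, 2.5, 17.6, 13.1, 5.8.
Cumulative: 15.4, 33.8, 45.0, 64.6, 77.7, 92.6, 108.0, 122.8, 138.3, 140.8, 158.4, 171.5, 177.3.
The total first reaches 41 DD on day 3.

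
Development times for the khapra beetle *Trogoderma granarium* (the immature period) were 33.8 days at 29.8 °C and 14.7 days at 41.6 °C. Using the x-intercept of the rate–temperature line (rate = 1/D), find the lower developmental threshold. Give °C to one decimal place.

20.7 °C

Under the model K = D·(T − T_b), so D₁·(T₁ − T_b) = D₂·(T₂ − T_b).
33.8·(29.8 − T_b) = 14.7·(41.6 − T_b)
T_b = (33.8·29.8 − 14.7·41.6) / (33.8 − 14.7) = 395.72 / 19.1 = 20.718 °C ≈ 20.7 °C.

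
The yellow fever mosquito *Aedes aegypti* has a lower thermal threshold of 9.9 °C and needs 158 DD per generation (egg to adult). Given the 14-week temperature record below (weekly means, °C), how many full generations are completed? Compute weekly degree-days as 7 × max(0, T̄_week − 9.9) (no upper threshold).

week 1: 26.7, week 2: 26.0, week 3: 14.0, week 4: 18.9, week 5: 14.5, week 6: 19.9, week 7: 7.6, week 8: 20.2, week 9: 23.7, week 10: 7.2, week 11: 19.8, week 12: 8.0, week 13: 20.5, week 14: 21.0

Weekly DD (7 × max(0, T̄ − 9.9)): 117.6, 112.7, 28.7, 63.0, 32.2, 70.0, 0.0, 72.1, 96.6, 0.0, 69.3, 0.0, 74.2, 77.7.
Season total = 814.1 DD.
Complete generations = ⌊814.1 / 158⌋ = 5.

5 generations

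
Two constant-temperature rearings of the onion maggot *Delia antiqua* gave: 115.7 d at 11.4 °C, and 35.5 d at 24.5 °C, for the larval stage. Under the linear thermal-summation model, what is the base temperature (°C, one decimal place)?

Under the model K = D·(T − T_b), so D₁·(T₁ − T_b) = D₂·(T₂ − T_b).
115.7·(11.4 − T_b) = 35.5·(24.5 − T_b)
T_b = (115.7·11.4 − 35.5·24.5) / (115.7 − 35.5) = 449.23 / 80.2 = 5.601 °C ≈ 5.6 °C.

5.6 °C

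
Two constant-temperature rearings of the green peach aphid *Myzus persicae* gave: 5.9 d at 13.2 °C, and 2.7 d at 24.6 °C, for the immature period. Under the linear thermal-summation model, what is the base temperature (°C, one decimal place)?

3.6 °C

Equal thermal constants: D₁(T₁ − T_b) = D₂(T₂ − T_b).
5.9·(13.2 − T_b) = 2.7·(24.6 − T_b)
T_b = (5.9·13.2 − 2.7·24.6) / (5.9 − 2.7) = 11.46 / 3.2 = 3.581 °C ≈ 3.6 °C.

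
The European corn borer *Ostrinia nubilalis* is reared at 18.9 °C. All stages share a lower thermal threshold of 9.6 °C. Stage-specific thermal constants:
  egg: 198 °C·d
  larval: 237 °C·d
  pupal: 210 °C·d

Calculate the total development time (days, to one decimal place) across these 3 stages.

69.4 days

Daily accumulation at 18.9 °C = 18.9 − 9.6 = 9.3 DD/day.
Total K = 198 + 237 + 210 = 645 DD.
Total duration = 645 / 9.3 = 69.355 ≈ 69.4 days.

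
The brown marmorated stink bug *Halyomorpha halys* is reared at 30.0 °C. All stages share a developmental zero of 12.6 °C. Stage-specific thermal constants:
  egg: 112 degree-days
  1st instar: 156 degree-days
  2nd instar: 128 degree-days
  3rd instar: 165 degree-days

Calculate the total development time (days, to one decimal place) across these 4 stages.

Daily accumulation at 30.0 °C = 30.0 − 12.6 = 17.4 DD/day.
Total K = 112 + 156 + 128 + 165 = 561 DD.
Total duration = 561 / 17.4 = 32.241 ≈ 32.2 days.

32.2 days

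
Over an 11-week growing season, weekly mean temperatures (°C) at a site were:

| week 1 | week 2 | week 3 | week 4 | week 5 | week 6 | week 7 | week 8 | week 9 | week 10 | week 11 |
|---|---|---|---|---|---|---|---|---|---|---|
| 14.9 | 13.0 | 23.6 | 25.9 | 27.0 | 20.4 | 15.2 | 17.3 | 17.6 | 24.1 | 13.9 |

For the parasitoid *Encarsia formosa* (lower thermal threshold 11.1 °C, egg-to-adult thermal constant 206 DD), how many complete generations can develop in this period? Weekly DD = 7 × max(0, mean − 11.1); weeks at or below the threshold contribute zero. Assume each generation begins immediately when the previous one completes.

3 generations

Weekly DD (7 × max(0, T̄ − 11.1)): 26.6, 13.3, 87.5, 103.6, 111.3, 65.1, 28.7, 43.4, 45.5, 91.0, 19.6.
Season total = 635.6 DD.
Complete generations = ⌊635.6 / 206⌋ = 3.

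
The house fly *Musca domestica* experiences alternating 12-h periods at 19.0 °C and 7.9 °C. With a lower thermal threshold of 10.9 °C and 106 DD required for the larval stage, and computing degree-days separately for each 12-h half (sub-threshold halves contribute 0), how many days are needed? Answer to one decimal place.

26.2 days

Day half: max(0, 19.0 − 10.9) × 0.5 = 8.1 × 0.5 = 4.05 DD.
Night half: max(0, 7.9 − 10.9) × 0.5 = 0.0 × 0.5 = 0.00 DD.
Per 24 h: 4.05 DD/day.
Duration = 106 / 4.05 = 26.173 ≈ 26.2 days.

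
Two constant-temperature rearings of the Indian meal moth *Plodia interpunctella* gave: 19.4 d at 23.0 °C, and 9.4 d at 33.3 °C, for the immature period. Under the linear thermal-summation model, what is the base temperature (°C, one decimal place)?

13.3 °C

Equal thermal constants: D₁(T₁ − T_b) = D₂(T₂ − T_b).
19.4·(23.0 − T_b) = 9.4·(33.3 − T_b)
T_b = (19.4·23.0 − 9.4·33.3) / (19.4 − 9.4) = 133.18 / 10.0 = 13.318 °C ≈ 13.3 °C.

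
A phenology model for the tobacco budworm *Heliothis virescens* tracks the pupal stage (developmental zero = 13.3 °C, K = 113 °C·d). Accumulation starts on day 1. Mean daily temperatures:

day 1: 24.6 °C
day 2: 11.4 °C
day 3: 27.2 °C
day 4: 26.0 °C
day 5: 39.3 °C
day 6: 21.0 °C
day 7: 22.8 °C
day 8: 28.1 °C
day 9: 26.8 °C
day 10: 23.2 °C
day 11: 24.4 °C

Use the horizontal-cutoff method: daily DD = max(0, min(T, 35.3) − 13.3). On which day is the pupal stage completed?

Daily DD above 13.3 °C (capped at 22.0): 11.3, 0.0, 13.9, 12.7, 22.0, 7.7, 9.5, 14.8, 13.5, 9.9, 11.1.
Cumulative: 11.3, 11.3, 25.2, 37.9, 59.9, 67.6, 77.1, 91.9, 105.4, 115.3, 126.4.
The total first reaches 113 DD on day 10.

day 10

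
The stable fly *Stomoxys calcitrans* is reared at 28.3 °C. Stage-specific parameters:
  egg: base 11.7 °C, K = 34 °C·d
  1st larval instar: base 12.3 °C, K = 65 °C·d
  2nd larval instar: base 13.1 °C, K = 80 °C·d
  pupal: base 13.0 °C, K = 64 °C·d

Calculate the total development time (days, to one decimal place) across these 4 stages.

15.6 days

egg: 34 / (28.3 − 11.7) = 34 / 16.6 = 2.048 d.
1st larval instar: 65 / (28.3 − 12.3) = 65 / 16.0 = 4.062 d.
2nd larval instar: 80 / (28.3 − 13.1) = 80 / 15.2 = 5.263 d.
pupal: 64 / (28.3 − 13.0) = 64 / 15.3 = 4.183 d.
Sum = 15.557 ≈ 15.6 days.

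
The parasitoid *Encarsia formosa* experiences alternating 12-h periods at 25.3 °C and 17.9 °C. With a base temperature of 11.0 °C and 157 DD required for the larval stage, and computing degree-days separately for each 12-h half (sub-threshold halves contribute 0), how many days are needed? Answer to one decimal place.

Day half: max(0, 25.3 − 11.0) × 0.5 = 14.3 × 0.5 = 7.15 DD.
Night half: max(0, 17.9 − 11.0) × 0.5 = 6.9 × 0.5 = 3.45 DD.
Per 24 h: 10.60 DD/day.
Duration = 157 / 10.60 = 14.811 ≈ 14.8 days.

14.8 days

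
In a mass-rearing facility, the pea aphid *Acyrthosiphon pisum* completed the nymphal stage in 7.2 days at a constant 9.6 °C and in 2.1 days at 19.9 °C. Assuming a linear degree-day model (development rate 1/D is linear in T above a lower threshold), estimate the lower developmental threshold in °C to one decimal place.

5.4 °C

Under the model K = D·(T − T_b), so D₁·(T₁ − T_b) = D₂·(T₂ − T_b).
7.2·(9.6 − T_b) = 2.1·(19.9 − T_b)
T_b = (7.2·9.6 − 2.1·19.9) / (7.2 − 2.1) = 27.33 / 5.1 = 5.359 °C ≈ 5.4 °C.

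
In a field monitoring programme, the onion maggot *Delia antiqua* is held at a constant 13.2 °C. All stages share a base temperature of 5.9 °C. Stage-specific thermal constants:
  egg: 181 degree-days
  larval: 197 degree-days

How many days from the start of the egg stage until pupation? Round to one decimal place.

51.8 days

Daily accumulation at 13.2 °C = 13.2 − 5.9 = 7.3 DD/day.
Total K = 181 + 197 = 378 DD.
Total duration = 378 / 7.3 = 51.781 ≈ 51.8 days.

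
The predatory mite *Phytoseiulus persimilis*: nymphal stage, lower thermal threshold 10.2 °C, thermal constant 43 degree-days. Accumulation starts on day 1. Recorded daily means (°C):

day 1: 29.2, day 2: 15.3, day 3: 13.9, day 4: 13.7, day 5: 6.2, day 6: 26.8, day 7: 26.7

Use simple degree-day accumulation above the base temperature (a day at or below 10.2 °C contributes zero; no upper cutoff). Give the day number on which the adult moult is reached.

Daily DD above 10.2 °C: 19.0, 5.1, 3.7, 3.5, 0.0, 16.6, 16.5.
Cumulative: 19.0, 24.1, 27.8, 31.3, 31.3, 47.9, 64.4.
The total first reaches 43 DD on day 6.

day 6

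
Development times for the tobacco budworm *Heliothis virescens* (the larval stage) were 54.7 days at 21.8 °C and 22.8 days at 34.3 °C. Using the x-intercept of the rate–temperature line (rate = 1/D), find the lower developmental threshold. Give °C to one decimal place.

Equal thermal constants: D₁(T₁ − T_b) = D₂(T₂ − T_b).
54.7·(21.8 − T_b) = 22.8·(34.3 − T_b)
T_b = (54.7·21.8 − 22.8·34.3) / (54.7 − 22.8) = 410.42 / 31.9 = 12.866 °C ≈ 12.9 °C.

12.9 °C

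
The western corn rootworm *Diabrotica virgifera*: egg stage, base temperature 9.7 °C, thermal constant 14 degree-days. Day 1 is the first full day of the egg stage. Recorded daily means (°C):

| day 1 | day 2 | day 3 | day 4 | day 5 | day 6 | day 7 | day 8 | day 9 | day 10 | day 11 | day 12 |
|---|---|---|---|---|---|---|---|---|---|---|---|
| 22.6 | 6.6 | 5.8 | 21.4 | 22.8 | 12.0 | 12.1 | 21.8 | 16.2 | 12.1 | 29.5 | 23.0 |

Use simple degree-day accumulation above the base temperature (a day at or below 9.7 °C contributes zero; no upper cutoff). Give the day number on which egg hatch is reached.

Daily DD above 9.7 °C: 12.9, 0.0, 0.0, 11.7, 13.1, 2.3, 2.4, 12.1, 6.5, 2.4, 19.8, 13.3.
Cumulative: 12.9, 12.9, 12.9, 24.6, 37.7, 40.0, 42.4, 54.5, 61.0, 63.4, 83.2, 96.5.
The total first reaches 14 DD on day 4.

day 4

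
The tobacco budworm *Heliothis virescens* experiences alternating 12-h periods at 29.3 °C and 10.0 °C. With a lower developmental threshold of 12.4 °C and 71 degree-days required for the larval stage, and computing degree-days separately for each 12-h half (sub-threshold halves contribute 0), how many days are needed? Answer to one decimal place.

Day half: max(0, 29.3 − 12.4) × 0.5 = 16.9 × 0.5 = 8.45 DD.
Night half: max(0, 10.0 − 12.4) × 0.5 = 0.0 × 0.5 = 0.00 DD.
Per 24 h: 8.45 DD/day.
Duration = 71 / 8.45 = 8.402 ≈ 8.4 days.

8.4 days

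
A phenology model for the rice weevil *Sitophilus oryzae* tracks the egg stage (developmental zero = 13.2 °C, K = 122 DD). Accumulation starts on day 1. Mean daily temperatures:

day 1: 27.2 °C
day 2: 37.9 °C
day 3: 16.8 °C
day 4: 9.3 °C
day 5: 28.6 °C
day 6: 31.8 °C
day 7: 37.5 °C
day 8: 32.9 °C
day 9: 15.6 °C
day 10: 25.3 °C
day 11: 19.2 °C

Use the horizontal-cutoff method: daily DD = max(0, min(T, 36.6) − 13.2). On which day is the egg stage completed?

Daily DD above 13.2 °C (capped at 23.4): 14.0, 23.4, 3.6, 0.0, 15.4, 18.6, 23.4, 19.7, 2.4, 12.1, 6.0.
Cumulative: 14.0, 37.4, 41.0, 41.0, 56.4, 75.0, 98.4, 118.1, 120.5, 132.6, 138.6.
The total first reaches 122 DD on day 10.

day 10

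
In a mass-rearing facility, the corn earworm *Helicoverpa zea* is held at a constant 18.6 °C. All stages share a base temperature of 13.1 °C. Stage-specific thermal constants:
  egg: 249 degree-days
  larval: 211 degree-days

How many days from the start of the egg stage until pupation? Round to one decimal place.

Daily accumulation at 18.6 °C = 18.6 − 13.1 = 5.5 DD/day.
Total K = 249 + 211 = 460 DD.
Total duration = 460 / 5.5 = 83.636 ≈ 83.6 days.

83.6 days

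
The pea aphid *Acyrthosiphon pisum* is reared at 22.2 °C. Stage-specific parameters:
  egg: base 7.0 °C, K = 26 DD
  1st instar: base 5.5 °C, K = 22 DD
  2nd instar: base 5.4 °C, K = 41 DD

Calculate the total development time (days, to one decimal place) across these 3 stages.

5.5 days

egg: 26 / (22.2 − 7.0) = 26 / 15.2 = 1.711 d.
1st instar: 22 / (22.2 − 5.5) = 22 / 16.7 = 1.317 d.
2nd instar: 41 / (22.2 − 5.4) = 41 / 16.8 = 2.440 d.
Sum = 5.468 ≈ 5.5 days.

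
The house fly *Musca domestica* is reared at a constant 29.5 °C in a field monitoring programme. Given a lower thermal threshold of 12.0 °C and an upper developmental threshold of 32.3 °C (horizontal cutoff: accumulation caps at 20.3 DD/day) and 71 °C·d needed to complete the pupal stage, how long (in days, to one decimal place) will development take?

Daily accumulation = 29.5 − 12.0 = 17.5 DD/day.
Duration = 71 / 17.5 = 4.057 ≈ 4.1 days.

4.1 days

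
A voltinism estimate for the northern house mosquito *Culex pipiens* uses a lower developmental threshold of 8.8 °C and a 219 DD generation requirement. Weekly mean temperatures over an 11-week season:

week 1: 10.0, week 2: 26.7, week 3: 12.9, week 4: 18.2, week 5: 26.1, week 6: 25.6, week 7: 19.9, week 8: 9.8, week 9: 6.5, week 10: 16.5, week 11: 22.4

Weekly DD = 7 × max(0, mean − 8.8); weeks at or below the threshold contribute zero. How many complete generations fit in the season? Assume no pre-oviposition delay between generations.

Weekly DD (7 × max(0, T̄ − 8.8)): 8.4, 125.3, 28.7, 65.8, 121.1, 117.6, 77.7, 7.0, 0.0, 53.9, 95.2.
Season total = 700.7 DD.
Complete generations = ⌊700.7 / 219⌋ = 3.

3 generations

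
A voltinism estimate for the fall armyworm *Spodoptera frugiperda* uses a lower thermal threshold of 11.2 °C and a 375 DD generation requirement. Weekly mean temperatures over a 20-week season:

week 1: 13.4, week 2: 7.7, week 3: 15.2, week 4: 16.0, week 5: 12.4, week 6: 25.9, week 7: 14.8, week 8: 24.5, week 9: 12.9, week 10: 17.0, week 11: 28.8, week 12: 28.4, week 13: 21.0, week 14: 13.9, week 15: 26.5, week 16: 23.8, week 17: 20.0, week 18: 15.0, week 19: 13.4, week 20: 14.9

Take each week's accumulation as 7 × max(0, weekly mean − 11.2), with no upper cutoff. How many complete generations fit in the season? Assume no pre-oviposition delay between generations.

2 generations

Weekly DD (7 × max(0, T̄ − 11.2)): 15.4, 0.0, 28.0, 33.6, 8.4, 102.9, 25.2, 93.1, 11.9, 40.6, 123.2, 120.4, 68.6, 18.9, 107.1, 88.2, 61.6, 26.6, 15.4, 25.9.
Season total = 1015.0 DD.
Complete generations = ⌊1015.0 / 375⌋ = 2.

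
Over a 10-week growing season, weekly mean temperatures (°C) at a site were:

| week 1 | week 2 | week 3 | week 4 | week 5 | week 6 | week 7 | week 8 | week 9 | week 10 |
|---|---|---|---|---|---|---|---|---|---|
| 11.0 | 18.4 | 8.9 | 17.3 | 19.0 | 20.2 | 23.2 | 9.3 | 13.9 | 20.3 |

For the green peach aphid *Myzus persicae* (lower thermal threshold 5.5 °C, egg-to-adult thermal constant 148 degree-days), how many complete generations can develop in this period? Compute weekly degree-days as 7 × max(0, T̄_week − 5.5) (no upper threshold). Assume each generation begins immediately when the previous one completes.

Weekly DD (7 × max(0, T̄ − 5.5)): 38.5, 90.3, 23.8, 82.6, 94.5, 102.9, 123.9, 26.6, 58.8, 103.6.
Season total = 745.5 DD.
Complete generations = ⌊745.5 / 148⌋ = 5.

5 generations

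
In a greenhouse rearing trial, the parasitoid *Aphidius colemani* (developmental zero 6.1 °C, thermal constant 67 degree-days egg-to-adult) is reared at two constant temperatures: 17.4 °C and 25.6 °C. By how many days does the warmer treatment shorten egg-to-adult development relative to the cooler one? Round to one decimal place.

At 17.4 °C: 67 / (17.4 − 6.1) = 67 / 11.3 = 5.929 d.
At 25.6 °C: 67 / (25.6 − 6.1) = 67 / 19.5 = 3.436 d.
Difference = |5.929 − 3.436| = 2.493 ≈ 2.5 days.

2.5 days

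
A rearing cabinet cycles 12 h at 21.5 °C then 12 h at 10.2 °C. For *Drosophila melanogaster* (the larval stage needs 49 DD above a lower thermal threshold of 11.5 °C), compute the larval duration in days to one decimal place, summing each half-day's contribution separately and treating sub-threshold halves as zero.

9.8 days

Day half: max(0, 21.5 − 11.5) × 0.5 = 10.0 × 0.5 = 5.00 DD.
Night half: max(0, 10.2 − 11.5) × 0.5 = 0.0 × 0.5 = 0.00 DD.
Per 24 h: 5.00 DD/day.
Duration = 49 / 5.00 = 9.800 ≈ 9.8 days.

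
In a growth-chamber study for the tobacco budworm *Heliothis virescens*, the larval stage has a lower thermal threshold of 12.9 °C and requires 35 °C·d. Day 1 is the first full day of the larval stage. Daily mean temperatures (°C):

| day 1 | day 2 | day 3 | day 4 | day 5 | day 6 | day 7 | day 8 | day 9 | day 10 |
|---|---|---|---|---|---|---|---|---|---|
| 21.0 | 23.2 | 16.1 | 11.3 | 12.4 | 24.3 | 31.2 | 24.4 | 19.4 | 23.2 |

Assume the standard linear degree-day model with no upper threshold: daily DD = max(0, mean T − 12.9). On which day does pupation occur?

Daily DD above 12.9 °C: 8.1, 10.3, 3.2, 0.0, 0.0, 11.4, 18.3, 11.5, 6.5, 10.3.
Cumulative: 8.1, 18.4, 21.6, 21.6, 21.6, 33.0, 51.3, 62.8, 69.3, 79.6.
The total first reaches 35 DD on day 7.

day 7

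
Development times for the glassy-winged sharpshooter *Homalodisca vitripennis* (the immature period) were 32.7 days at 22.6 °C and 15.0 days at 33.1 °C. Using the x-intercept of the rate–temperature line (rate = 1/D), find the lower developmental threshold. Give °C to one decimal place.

Linear rate model ⇒ the product D·(T − T_b) is constant across temperatures.
32.7·(22.6 − T_b) = 15.0·(33.1 − T_b)
T_b = (32.7·22.6 − 15.0·33.1) / (32.7 − 15.0) = 242.52 / 17.7 = 13.702 °C ≈ 13.7 °C.

13.7 °C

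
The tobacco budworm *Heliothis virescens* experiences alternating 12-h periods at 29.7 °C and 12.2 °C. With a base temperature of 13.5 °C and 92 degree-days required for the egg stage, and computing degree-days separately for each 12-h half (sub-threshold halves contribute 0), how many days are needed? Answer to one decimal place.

Day half: max(0, 29.7 − 13.5) × 0.5 = 16.2 × 0.5 = 8.10 DD.
Night half: max(0, 12.2 − 13.5) × 0.5 = 0.0 × 0.5 = 0.00 DD.
Per 24 h: 8.10 DD/day.
Duration = 92 / 8.10 = 11.358 ≈ 11.4 days.

11.4 days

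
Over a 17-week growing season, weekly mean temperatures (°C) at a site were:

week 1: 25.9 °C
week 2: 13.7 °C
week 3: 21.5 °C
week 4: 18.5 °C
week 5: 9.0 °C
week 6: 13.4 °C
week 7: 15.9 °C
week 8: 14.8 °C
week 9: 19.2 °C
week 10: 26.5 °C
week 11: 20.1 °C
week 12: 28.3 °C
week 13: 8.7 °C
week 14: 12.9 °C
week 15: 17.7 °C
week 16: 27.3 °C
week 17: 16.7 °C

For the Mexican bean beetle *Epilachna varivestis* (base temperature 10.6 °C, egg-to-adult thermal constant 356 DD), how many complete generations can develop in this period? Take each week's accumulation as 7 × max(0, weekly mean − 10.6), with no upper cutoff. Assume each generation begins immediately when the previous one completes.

Weekly DD (7 × max(0, T̄ − 10.6)): 107.1, 21.7, 76.3, 55.3, 0.0, 19.6, 37.1, 29.4, 60.2, 111.3, 66.5, 123.9, 0.0, 16.1, 49.7, 116.9, 42.7.
Season total = 933.8 DD.
Complete generations = ⌊933.8 / 356⌋ = 2.

2 generations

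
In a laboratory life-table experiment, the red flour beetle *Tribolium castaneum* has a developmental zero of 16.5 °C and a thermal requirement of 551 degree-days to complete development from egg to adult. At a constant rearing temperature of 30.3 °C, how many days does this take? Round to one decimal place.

Daily accumulation = 30.3 − 16.5 = 13.8 DD/day.
Duration = 551 / 13.8 = 39.928 ≈ 39.9 days.

39.9 days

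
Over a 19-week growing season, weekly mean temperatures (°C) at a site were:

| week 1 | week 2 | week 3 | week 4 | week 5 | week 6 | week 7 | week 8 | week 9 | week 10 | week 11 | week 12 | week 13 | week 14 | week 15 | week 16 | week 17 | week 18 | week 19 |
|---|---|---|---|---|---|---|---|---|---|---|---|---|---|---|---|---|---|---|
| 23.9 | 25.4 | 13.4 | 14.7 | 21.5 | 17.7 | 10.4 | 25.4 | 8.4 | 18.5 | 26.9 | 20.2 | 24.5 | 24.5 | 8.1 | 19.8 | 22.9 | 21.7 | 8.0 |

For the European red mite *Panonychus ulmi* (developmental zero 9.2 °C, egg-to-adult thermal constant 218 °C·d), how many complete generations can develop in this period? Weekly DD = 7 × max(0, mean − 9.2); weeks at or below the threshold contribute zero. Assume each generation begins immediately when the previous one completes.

Weekly DD (7 × max(0, T̄ − 9.2)): 102.9, 113.4, 29.4, 38.5, 86.1, 59.5, 8.4, 113.4, 0.0, 65.1, 123.9, 77.0, 107.1, 107.1, 0.0, 74.2, 95.9, 87.5, 0.0.
Season total = 1289.4 DD.
Complete generations = ⌊1289.4 / 218⌋ = 5.

5 generations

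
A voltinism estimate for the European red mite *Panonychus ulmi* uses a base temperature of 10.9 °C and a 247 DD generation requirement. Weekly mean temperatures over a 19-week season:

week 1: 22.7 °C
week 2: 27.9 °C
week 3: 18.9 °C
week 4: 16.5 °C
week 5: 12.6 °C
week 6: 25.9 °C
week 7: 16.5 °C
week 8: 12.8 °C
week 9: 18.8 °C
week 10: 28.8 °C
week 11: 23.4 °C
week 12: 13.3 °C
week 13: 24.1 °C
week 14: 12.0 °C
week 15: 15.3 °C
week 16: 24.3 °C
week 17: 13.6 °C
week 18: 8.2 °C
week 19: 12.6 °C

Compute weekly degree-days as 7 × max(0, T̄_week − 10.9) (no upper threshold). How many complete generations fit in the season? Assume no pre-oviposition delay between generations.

4 generations

Weekly DD (7 × max(0, T̄ − 10.9)): 82.6, 119.0, 56.0, 39.2, 11.9, 105.0, 39.2, 13.3, 55.3, 125.3, 87.5, 16.8, 92.4, 7.7, 30.8, 93.8, 18.9, 0.0, 11.9.
Season total = 1006.6 DD.
Complete generations = ⌊1006.6 / 247⌋ = 4.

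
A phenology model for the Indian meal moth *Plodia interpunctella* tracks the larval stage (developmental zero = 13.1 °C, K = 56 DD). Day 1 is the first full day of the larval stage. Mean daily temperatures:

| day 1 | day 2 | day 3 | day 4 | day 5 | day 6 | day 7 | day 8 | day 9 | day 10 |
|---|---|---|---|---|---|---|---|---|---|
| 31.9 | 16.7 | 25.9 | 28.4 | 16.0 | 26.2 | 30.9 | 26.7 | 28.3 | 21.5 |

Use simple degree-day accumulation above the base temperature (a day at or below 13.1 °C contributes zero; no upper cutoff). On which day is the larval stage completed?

day 6

Daily DD above 13.1 °C: 18.8, 3.6, 12.8, 15.3, 2.9, 13.1, 17.8, 13.6, 15.2, 8.4.
Cumulative: 18.8, 22.4, 35.2, 50.5, 53.4, 66.5, 84.3, 97.9, 113.1, 121.5.
The total first reaches 56 DD on day 6.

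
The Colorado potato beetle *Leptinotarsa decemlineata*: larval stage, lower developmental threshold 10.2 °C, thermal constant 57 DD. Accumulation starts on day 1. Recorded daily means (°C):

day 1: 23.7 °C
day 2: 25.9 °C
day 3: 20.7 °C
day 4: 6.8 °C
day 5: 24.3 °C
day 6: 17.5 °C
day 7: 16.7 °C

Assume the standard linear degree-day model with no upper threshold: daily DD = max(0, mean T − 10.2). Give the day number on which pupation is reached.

Daily DD above 10.2 °C: 13.5, 15.7, 10.5, 0.0, 14.1, 7.3, 6.5.
Cumulative: 13.5, 29.2, 39.7, 39.7, 53.8, 61.1, 67.6.
The total first reaches 57 DD on day 6.

day 6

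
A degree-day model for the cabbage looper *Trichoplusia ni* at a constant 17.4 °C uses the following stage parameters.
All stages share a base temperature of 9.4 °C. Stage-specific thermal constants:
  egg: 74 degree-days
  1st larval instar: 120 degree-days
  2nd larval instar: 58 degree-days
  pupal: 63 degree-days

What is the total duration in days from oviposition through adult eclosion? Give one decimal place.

Daily accumulation at 17.4 °C = 17.4 − 9.4 = 8.0 DD/day.
Total K = 74 + 120 + 58 + 63 = 315 DD.
Total duration = 315 / 8.0 = 39.375 ≈ 39.4 days.

39.4 days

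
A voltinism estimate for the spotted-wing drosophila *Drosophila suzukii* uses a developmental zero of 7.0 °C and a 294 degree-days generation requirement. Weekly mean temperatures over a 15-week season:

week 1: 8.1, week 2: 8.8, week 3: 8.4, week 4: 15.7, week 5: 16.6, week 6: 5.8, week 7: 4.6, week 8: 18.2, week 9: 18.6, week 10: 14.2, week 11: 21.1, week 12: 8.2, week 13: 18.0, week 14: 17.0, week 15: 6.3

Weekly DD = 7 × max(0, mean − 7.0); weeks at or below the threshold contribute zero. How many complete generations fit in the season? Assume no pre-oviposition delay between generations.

2 generations

Weekly DD (7 × max(0, T̄ − 7.0)): 7.7, 12.6, 9.8, 60.9, 67.2, 0.0, 0.0, 78.4, 81.2, 50.4, 98.7, 8.4, 77.0, 70.0, 0.0.
Season total = 622.3 DD.
Complete generations = ⌊622.3 / 294⌋ = 2.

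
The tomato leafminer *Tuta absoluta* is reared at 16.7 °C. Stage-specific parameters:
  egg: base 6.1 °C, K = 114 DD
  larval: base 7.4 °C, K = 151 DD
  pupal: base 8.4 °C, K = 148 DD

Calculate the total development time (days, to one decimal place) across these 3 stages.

44.8 days

egg: 114 / (16.7 − 6.1) = 114 / 10.6 = 10.755 d.
larval: 151 / (16.7 − 7.4) = 151 / 9.3 = 16.237 d.
pupal: 148 / (16.7 − 8.4) = 148 / 8.3 = 17.831 d.
Sum = 44.823 ≈ 44.8 days.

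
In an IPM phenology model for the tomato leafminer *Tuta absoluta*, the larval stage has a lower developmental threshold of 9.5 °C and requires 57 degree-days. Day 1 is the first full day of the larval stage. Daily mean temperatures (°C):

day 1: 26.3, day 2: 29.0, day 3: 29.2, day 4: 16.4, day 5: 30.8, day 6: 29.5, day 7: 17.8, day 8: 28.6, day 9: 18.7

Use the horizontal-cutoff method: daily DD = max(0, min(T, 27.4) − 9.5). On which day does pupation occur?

Daily DD above 9.5 °C (capped at 17.9): 16.8, 17.9, 17.9, 6.9, 17.9, 17.9, 8.3, 17.9, 9.2.
Cumulative: 16.8, 34.7, 52.6, 59.5, 77.4, 95.3, 103.6, 121.5, 130.7.
The total first reaches 57 DD on day 4.

day 4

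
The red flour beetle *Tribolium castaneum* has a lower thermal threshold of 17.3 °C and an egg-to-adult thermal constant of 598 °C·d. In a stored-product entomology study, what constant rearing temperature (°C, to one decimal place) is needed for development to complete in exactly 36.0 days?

Required daily accumulation = 598 / 36.0 = 16.611 DD/day.
T = T_base + 16.611 = 17.3 + 16.611 = 33.911 ≈ 33.9 °C.

33.9 °C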